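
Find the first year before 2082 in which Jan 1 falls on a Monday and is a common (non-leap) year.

2074

Jan 1 advances by 2 weekdays after a leap year and by 1 after a common year.
2082: Jan 1 is Thursday.
2081: Wednesday
2080: Monday (leap)
2079: Sunday
2078: Saturday
2077: Friday
2076: Wednesday (leap)
2075: Tuesday
2074: Monday
2074 begins on a Monday and is a common year.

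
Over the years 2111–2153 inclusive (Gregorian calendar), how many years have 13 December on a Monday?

6

Track 13 December's weekday year by year (advancing +1, or +2 across a Feb 29):
  2111: Sun  2112: Tue (+2)  2113: Wed (+1)  2114: Thu (+1)  2115: Fri (+1)
  2116: Sun (+2)  2117: Mon (+1) ✓  2118: Tue (+1)  2119: Wed (+1)  2120: Fri (+2)
  2121: Sat (+1)  2122: Sun (+1)  2123: Mon (+1) ✓  2124: Wed (+2)  … (15 more years) …
  2140: Tue (+2)  2141: Wed (+1)  2142: Thu (+1)  2143: Fri (+1)  2144: Sun (+2)
  2145: Mon (+1) ✓  2146: Tue (+1)  2147: Wed (+1)  2148: Fri (+2)  2149: Sat (+1)
  2150: Sun (+1)  2151: Mon (+1) ✓  2152: Wed (+2)  2153: Thu (+1)
Monday years: 2117, 2123, 2128, 2134, 2145, 2151 — 6 in total.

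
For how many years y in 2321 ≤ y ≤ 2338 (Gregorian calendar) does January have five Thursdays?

7

January has 31 days; it has five Thursdays when Thursday falls among the first (month-length − 28) days — i.e. when January 1 is one of Thursday/Wednesday/Tuesday.
January 1 by year: 2321:Sat 2322:Sun 2323:Mon 2324:Tue✓ 2325:Thu✓ 2326:Fri 2327:Sat 2328:Sun 2329:Tue✓ 2330:Wed✓ 2331:Thu✓ 2332:Fri 2333:Sun 2334:Mon 2335:Tue✓ 2336:Wed✓ 2337:Fri 2338:Sat
Years with five Thursdays: 2324, 2325, 2329, 2330, 2331, 2335, 2336 → 7.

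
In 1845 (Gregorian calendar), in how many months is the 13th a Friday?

Check the 13th of each month of 1845: Jan 13: Mon, Feb 13: Thu, Mar 13: Thu, Apr 13: Sun, May 13: Tue, Jun 13: Fri, Jul 13: Sun, Aug 13: Wed, Sep 13: Sat, Oct 13: Mon, Nov 13: Thu, Dec 13: Sat.
Friday occurs in June — 1 month.

1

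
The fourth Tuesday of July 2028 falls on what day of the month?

July 1, 2028 is a Saturday, so the first Tuesday is the 4th.
The fourth Tuesday is 4 + 21 = 25.

25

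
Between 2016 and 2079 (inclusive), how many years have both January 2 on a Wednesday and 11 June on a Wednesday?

Check each year's weekday for January 2 and 11 June:
  2016: Sat/Sat  2017: Mon/Sun  2018: Tue/Mon  2019: Wed/Tue  2020: Thu/Thu  2021: Sat/Fri  2022: Sun/Sat  2023: Mon/Sun  2024: Tue/Tue  2025: Thu/Wed  2026: Fri/Thu  2027: Sat/Fri  2028: Sun/Sun  2029: Tue/Mon  …(36 more)…  2066: Sat/Fri  2067: Sun/Sat  2068: Mon/Mon  2069: Wed/Tue  2070: Thu/Wed  2071: Fri/Thu  2072: Sat/Sat  2073: Mon/Sun  2074: Tue/Mon  2075: Wed/Tue  2076: Thu/Thu  2077: Sat/Fri  2078: Sun/Sat  2079: Mon/Sun
Both conditions hold in: 2036, 2064 — 2.

2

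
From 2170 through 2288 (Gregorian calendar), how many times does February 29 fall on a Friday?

4

Leap years in 2170–2288: 29 of them.
Feb 29 weekday advances by 5 (mod 7) from one leap year to the next four years later (or differs when a century non-leap intervenes).
Leap-day weekdays: 2172:Sat 2176:Thu 2180:Tue 2184:Sun 2188:Fri✓ 2192:Wed 2196:Mon 2204:Wed 2208:Mon 2212:Sat 2216:Thu 2220:Tue 2224:Sun …(3 more)… 2240:Sat 2244:Thu 2248:Tue 2252:Sun 2256:Fri✓ 2260:Wed 2264:Mon 2268:Sat 2272:Thu 2276:Tue 2280:Sun 2284:Fri✓ 2288:Wed
Friday: 2188, 2228, 2256, 2284 → 4.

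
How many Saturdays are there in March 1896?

4

March 1896 has 31 days and begins on Sunday.
The first Saturday is March 7.
Saturdays fall on 7, 14, 21, 28 — that's 4.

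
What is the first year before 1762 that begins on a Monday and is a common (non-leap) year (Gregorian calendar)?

1759

Jan 1 advances by 2 weekdays after a leap year and by 1 after a common year.
1762: Jan 1 is Friday.
1761: Thursday
1760: Tuesday (leap)
1759: Monday
1759 begins on a Monday and is a common year.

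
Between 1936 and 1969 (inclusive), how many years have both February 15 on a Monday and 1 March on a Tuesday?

1

Check each year's weekday for February 15 and 1 March:
  1936: Sat/Sun  1937: Mon/Mon  1938: Tue/Tue  1939: Wed/Wed  1940: Thu/Fri  1941: Sat/Sat  1942: Sun/Sun  1943: Mon/Mon  1944: Tue/Wed  1945: Thu/Thu  1946: Fri/Fri  1947: Sat/Sat  1948: Sun/Mon  1949: Tue/Tue  …(6 more)…  1956: Wed/Thu  1957: Fri/Fri  1958: Sat/Sat  1959: Sun/Sun  1960: Mon/Tue ✓  1961: Wed/Wed  1962: Thu/Thu  1963: Fri/Fri  1964: Sat/Sun  1965: Mon/Mon  1966: Tue/Tue  1967: Wed/Wed  1968: Thu/Fri  1969: Sat/Sat
Both conditions hold in: 1960 — 1.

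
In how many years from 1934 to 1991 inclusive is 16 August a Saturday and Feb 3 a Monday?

6

Check each year's weekday for 16 August and Feb 3:
  1934: Thu/Sat  1935: Fri/Sun  1936: Sun/Mon  1937: Mon/Wed  1938: Tue/Thu  1939: Wed/Fri  1940: Fri/Sat  1941: Sat/Mon ✓  1942: Sun/Tue  1943: Mon/Wed  1944: Wed/Thu  1945: Thu/Sat  1946: Fri/Sun  1947: Sat/Mon ✓  …(30 more)…  1978: Wed/Fri  1979: Thu/Sat  1980: Sat/Sun  1981: Sun/Tue  1982: Mon/Wed  1983: Tue/Thu  1984: Thu/Fri  1985: Fri/Sun  1986: Sat/Mon ✓  1987: Sun/Tue  1988: Tue/Wed  1989: Wed/Fri  1990: Thu/Sat  1991: Fri/Sun
Both conditions hold in: 1941, 1947, 1958, 1969, 1975, 1986 — 6.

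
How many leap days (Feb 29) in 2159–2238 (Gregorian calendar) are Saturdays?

Leap years in 2159–2238: 19 of them.
Feb 29 weekday advances by 5 (mod 7) from one leap year to the next four years later (or differs when a century non-leap intervenes).
Leap-day weekdays: 2160:Fri 2164:Wed 2168:Mon 2172:Sat✓ 2176:Thu 2180:Tue 2184:Sun 2188:Fri 2192:Wed 2196:Mon 2204:Wed 2208:Mon 2212:Sat✓ 2216:Thu 2220:Tue 2224:Sun 2228:Fri 2232:Wed 2236:Mon
Saturday: 2172, 2212 → 2.

2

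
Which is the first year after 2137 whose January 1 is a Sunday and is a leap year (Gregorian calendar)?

2164

Jan 1 advances by 2 weekdays after a leap year and by 1 after a common year.
2137: Jan 1 is Tuesday.
2138: Wednesday
2139: Thursday
2140: Friday (leap)
2141: Sunday
2142: Monday
2143: Tuesday
2144: Wednesday (leap)
2145: Friday
2146: Saturday
2147: Sunday
2148: Monday (leap)
2149: Wednesday
2150: Thursday
2151: Friday
2152: Saturday (leap)
2153: Monday
2154: Tuesday
2155: Wednesday
2156: Thursday (leap)
2157: Saturday
2158: Sunday
2159: Monday
2160: Tuesday (leap)
2161: Thursday
2162: Friday
2163: Saturday
2164: Sunday (leap)
2164 begins on a Sunday and is a leap year.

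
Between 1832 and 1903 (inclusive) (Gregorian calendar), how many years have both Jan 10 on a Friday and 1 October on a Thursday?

3

Check each year's weekday for Jan 10 and 1 October:
  1832: Tue/Mon  1833: Thu/Tue  1834: Fri/Wed  1835: Sat/Thu  1836: Sun/Sat  1837: Tue/Sun  1838: Wed/Mon  1839: Thu/Tue  1840: Fri/Thu ✓  1841: Sun/Fri  1842: Mon/Sat  1843: Tue/Sun  1844: Wed/Tue  1845: Fri/Wed  …(44 more)…  1890: Fri/Wed  1891: Sat/Thu  1892: Sun/Sat  1893: Tue/Sun  1894: Wed/Mon  1895: Thu/Tue  1896: Fri/Thu ✓  1897: Sun/Fri  1898: Mon/Sat  1899: Tue/Sun  1900: Wed/Mon  1901: Thu/Tue  1902: Fri/Wed  1903: Sat/Thu
Both conditions hold in: 1840, 1868, 1896 — 3.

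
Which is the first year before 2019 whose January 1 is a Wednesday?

Jan 1 advances by 2 weekdays after a leap year and by 1 after a common year.
2019: Jan 1 is Tuesday.
2018: Monday
2017: Sunday
2016: Friday (leap)
2015: Thursday
2014: Wednesday
2014 begins on a Wednesday

2014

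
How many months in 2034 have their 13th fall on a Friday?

2

Check the 13th of each month of 2034: Jan 13: Fri, Feb 13: Mon, Mar 13: Mon, Apr 13: Thu, May 13: Sat, Jun 13: Tue, Jul 13: Thu, Aug 13: Sun, Sep 13: Wed, Oct 13: Fri, Nov 13: Mon, Dec 13: Wed.
Friday occurs in January, October — 2 months.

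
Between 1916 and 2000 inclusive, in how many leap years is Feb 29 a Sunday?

3

Leap years in 1916–2000: 22 of them.
Feb 29 weekday advances by 5 (mod 7) from one leap year to the next four years later (or differs when a century non-leap intervenes).
Leap-day weekdays: 1916:Tue 1920:Sun✓ 1924:Fri 1928:Wed 1932:Mon 1936:Sat 1940:Thu 1944:Tue 1948:Sun✓ 1952:Fri 1956:Wed 1960:Mon 1964:Sat 1968:Thu 1972:Tue 1976:Sun✓ 1980:Fri 1984:Wed 1988:Mon 1992:Sat 1996:Thu 2000:Tue
Sunday: 1920, 1948, 1976 → 3.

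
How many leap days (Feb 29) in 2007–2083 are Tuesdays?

2

Leap years in 2007–2083: 19 of them.
Feb 29 weekday advances by 5 (mod 7) from one leap year to the next four years later (or differs when a century non-leap intervenes).
Leap-day weekdays: 2008:Fri 2012:Wed 2016:Mon 2020:Sat 2024:Thu 2028:Tue✓ 2032:Sun 2036:Fri 2040:Wed 2044:Mon 2048:Sat 2052:Thu 2056:Tue✓ 2060:Sun 2064:Fri 2068:Wed 2072:Mon 2076:Sat 2080:Thu
Tuesday: 2028, 2056 → 2.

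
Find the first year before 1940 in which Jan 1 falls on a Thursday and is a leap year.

Jan 1 advances by 2 weekdays after a leap year and by 1 after a common year.
1940: Jan 1 is Monday (leap).
1939: Sunday
1938: Saturday
1937: Friday
1936: Wednesday (leap)
1935: Tuesday
1934: Monday
1933: Sunday
1932: Friday (leap)
1931: Thursday
1930: Wednesday
1929: Tuesday
1928: Sunday (leap)
1927: Saturday
1926: Friday
1925: Thursday
1924: Tuesday (leap)
1923: Monday
1922: Sunday
1921: Saturday
1920: Thursday (leap)
1920 begins on a Thursday and is a leap year.

1920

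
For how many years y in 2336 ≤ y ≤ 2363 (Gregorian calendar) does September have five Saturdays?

8

September has 30 days; it has five Saturdays when Saturday falls among the first (month-length − 28) days — i.e. when September 1 is one of Saturday/Friday.
September 1 by year: 2336:Tue 2337:Wed 2338:Thu 2339:Fri✓ 2340:Sun 2341:Mon 2342:Tue 2343:Wed 2344:Fri✓ 2345:Sat✓ 2346:Sun 2347:Mon 2348:Wed 2349:Thu 2350:Fri✓ 2351:Sat✓ 2352:Mon 2353:Tue 2354:Wed 2355:Thu 2356:Sat✓ 2357:Sun 2358:Mon 2359:Tue 2360:Thu 2361:Fri✓ 2362:Sat✓ 2363:Sun
Years with five Saturdays: 2339, 2344, 2345, 2350, 2351, 2356, 2361, 2362 → 8.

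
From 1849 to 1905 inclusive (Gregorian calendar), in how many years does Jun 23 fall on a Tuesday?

Track Jun 23's weekday year by year (advancing +1, or +2 across a Feb 29):
  1849: Sat  1850: Sun (+1)  1851: Mon (+1)  1852: Wed (+2)  1853: Thu (+1)
  1854: Fri (+1)  1855: Sat (+1)  1856: Mon (+2)  1857: Tue (+1) ✓  1858: Wed (+1)
  1859: Thu (+1)  1860: Sat (+2)  1861: Sun (+1)  1862: Mon (+1)  … (29 more years) …
  1892: Thu (+2)  1893: Fri (+1)  1894: Sat (+1)  1895: Sun (+1)  1896: Tue (+2) ✓
  1897: Wed (+1)  1898: Thu (+1)  1899: Fri (+1)  1900: Sat (+1)  1901: Sun (+1)
  1902: Mon (+1)  1903: Tue (+1) ✓  1904: Thu (+2)  1905: Fri (+1)
Tuesday years: 1857, 1863, 1868, 1874, 1885, 1891, 1896, 1903 — 8 in total.

8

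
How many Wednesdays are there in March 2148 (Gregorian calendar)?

March 2148 has 31 days and begins on Friday.
The first Wednesday is March 6.
Wednesdays fall on 6, 13, 20, 27 — that's 4.

4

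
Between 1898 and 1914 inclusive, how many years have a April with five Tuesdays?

5

April has 30 days; it has five Tuesdays when Tuesday falls among the first (month-length − 28) days — i.e. when April 1 is one of Tuesday/Monday.
April 1 by year: 1898:Fri 1899:Sat 1900:Sun 1901:Mon✓ 1902:Tue✓ 1903:Wed 1904:Fri 1905:Sat 1906:Sun 1907:Mon✓ 1908:Wed 1909:Thu 1910:Fri 1911:Sat 1912:Mon✓ 1913:Tue✓ 1914:Wed
Years with five Tuesdays: 1901, 1902, 1907, 1912, 1913 → 5.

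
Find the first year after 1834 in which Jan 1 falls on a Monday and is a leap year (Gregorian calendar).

Jan 1 advances by 2 weekdays after a leap year and by 1 after a common year.
1834: Jan 1 is Wednesday.
1835: Thursday
1836: Friday (leap)
1837: Sunday
1838: Monday
1839: Tuesday
1840: Wednesday (leap)
1841: Friday
1842: Saturday
1843: Sunday
1844: Monday (leap)
1844 begins on a Monday and is a leap year.

1844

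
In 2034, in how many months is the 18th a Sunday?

Check the 18th of each month of 2034: Jan 18: Wed, Feb 18: Sat, Mar 18: Sat, Apr 18: Tue, May 18: Thu, Jun 18: Sun, Jul 18: Tue, Aug 18: Fri, Sep 18: Mon, Oct 18: Wed, Nov 18: Sat, Dec 18: Mon.
Sunday occurs in June — 1 month.

1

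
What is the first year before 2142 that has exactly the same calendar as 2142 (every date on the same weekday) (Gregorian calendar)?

2131

Two years share a calendar iff Jan 1 falls on the same weekday and both are leap or both are common. 2142: Jan 1 is Monday, common year.
2141: Jan 1 Sunday, common
2140: Jan 1 Friday, leap
2139: Jan 1 Thursday, common
2138: Jan 1 Wednesday, common
2137: Jan 1 Tuesday, common
2136: Jan 1 Sunday, leap
2135: Jan 1 Saturday, common
2134: Jan 1 Friday, common
2133: Jan 1 Thursday, common
2132: Jan 1 Tuesday, leap
2131: Jan 1 Monday, common
2131 matches on both conditions.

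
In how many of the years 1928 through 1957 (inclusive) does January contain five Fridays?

January has 31 days; it has five Fridays when Friday falls among the first (month-length − 28) days — i.e. when January 1 is one of Friday/Thursday/Wednesday.
January 1 by year: 1928:Sun 1929:Tue 1930:Wed✓ 1931:Thu✓ 1932:Fri✓ 1933:Sun 1934:Mon 1935:Tue 1936:Wed✓ 1937:Fri✓ 1938:Sat 1939:Sun 1940:Mon 1941:Wed✓ 1942:Thu✓ 1943:Fri✓ 1944:Sat 1945:Mon 1946:Tue 1947:Wed✓ 1948:Thu✓ 1949:Sat 1950:Sun 1951:Mon 1952:Tue 1953:Thu✓ 1954:Fri✓ 1955:Sat 1956:Sun 1957:Tue
Years with five Fridays: 1930, 1931, 1932, 1936, 1937, 1941, 1942, 1943, 1947, 1948, 1953, 1954 → 12.

12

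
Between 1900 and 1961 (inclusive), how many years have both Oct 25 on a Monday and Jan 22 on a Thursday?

2

Check each year's weekday for Oct 25 and Jan 22:
  1900: Thu/Mon  1901: Fri/Tue  1902: Sat/Wed  1903: Sun/Thu  1904: Tue/Fri  1905: Wed/Sun  1906: Thu/Mon  1907: Fri/Tue  1908: Sun/Wed  1909: Mon/Fri  1910: Tue/Sat  1911: Wed/Sun  1912: Fri/Mon  1913: Sat/Wed  …(34 more)…  1948: Mon/Thu ✓  1949: Tue/Sat  1950: Wed/Sun  1951: Thu/Mon  1952: Sat/Tue  1953: Sun/Thu  1954: Mon/Fri  1955: Tue/Sat  1956: Thu/Sun  1957: Fri/Tue  1958: Sat/Wed  1959: Sun/Thu  1960: Tue/Fri  1961: Wed/Sun
Both conditions hold in: 1920, 1948 — 2.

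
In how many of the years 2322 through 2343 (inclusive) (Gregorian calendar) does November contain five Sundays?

November has 30 days; it has five Sundays when Sunday falls among the first (month-length − 28) days — i.e. when November 1 is one of Sunday/Saturday.
November 1 by year: 2322:Wed 2323:Thu 2324:Sat✓ 2325:Sun✓ 2326:Mon 2327:Tue 2328:Thu 2329:Fri 2330:Sat✓ 2331:Sun✓ 2332:Tue 2333:Wed 2334:Thu 2335:Fri 2336:Sun✓ 2337:Mon 2338:Tue 2339:Wed 2340:Fri 2341:Sat✓ 2342:Sun✓ 2343:Mon
Years with five Sundays: 2324, 2325, 2330, 2331, 2336, 2341, 2342 → 7.

7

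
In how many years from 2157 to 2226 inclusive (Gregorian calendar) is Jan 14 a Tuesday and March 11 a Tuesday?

8

Check each year's weekday for Jan 14 and March 11:
  2157: Fri/Fri  2158: Sat/Sat  2159: Sun/Sun  2160: Mon/Tue  2161: Wed/Wed  2162: Thu/Thu  2163: Fri/Fri  2164: Sat/Sun  2165: Mon/Mon  2166: Tue/Tue ✓  2167: Wed/Wed  2168: Thu/Fri  2169: Sat/Sat  2170: Sun/Sun  …(42 more)…  2213: Thu/Thu  2214: Fri/Fri  2215: Sat/Sat  2216: Sun/Mon  2217: Tue/Tue ✓  2218: Wed/Wed  2219: Thu/Thu  2220: Fri/Sat  2221: Sun/Sun  2222: Mon/Mon  2223: Tue/Tue ✓  2224: Wed/Thu  2225: Fri/Fri  2226: Sat/Sat
Both conditions hold in: 2166, 2177, 2183, 2194, 2200, 2206, 2217, 2223 — 8.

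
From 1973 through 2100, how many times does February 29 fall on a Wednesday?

Leap years in 1973–2100: 31 of them.
Feb 29 weekday advances by 5 (mod 7) from one leap year to the next four years later (or differs when a century non-leap intervenes).
Leap-day weekdays: 1976:Sun 1980:Fri 1984:Wed✓ 1988:Mon 1992:Sat 1996:Thu 2000:Tue 2004:Sun 2008:Fri 2012:Wed✓ 2016:Mon 2020:Sat 2024:Thu …(5 more)… 2048:Sat 2052:Thu 2056:Tue 2060:Sun 2064:Fri 2068:Wed✓ 2072:Mon 2076:Sat 2080:Thu 2084:Tue 2088:Sun 2092:Fri 2096:Wed✓
Wednesday: 1984, 2012, 2040, 2068, 2096 → 5.

5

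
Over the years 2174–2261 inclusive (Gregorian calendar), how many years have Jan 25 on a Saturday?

Track Jan 25's weekday year by year (advancing +1, or +2 across a Feb 29):
  2174: Tue  2175: Wed (+1)  2176: Thu (+1)  2177: Sat (+2) ✓  2178: Sun (+1)
  2179: Mon (+1)  2180: Tue (+1)  2181: Thu (+2)  2182: Fri (+1)  2183: Sat (+1) ✓
  2184: Sun (+1)  2185: Tue (+2)  2186: Wed (+1)  2187: Thu (+1)  … (60 more years) …
  2248: Tue (+1)  2249: Thu (+2)  2250: Fri (+1)  2251: Sat (+1) ✓  2252: Sun (+1)
  2253: Tue (+2)  2254: Wed (+1)  2255: Thu (+1)  2256: Fri (+1)  2257: Sun (+2)
  2258: Mon (+1)  2259: Tue (+1)  2260: Wed (+1)  2261: Fri (+2)
Saturday years: 2177, 2183, 2194, 2200, 2206, 2212, 2217, 2223, 2234, 2240, 2245, 2251 — 12 in total.

12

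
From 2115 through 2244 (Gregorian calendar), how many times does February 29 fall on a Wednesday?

5

Leap years in 2115–2244: 32 of them.
Feb 29 weekday advances by 5 (mod 7) from one leap year to the next four years later (or differs when a century non-leap intervenes).
Leap-day weekdays: 2116:Sat 2120:Thu 2124:Tue 2128:Sun 2132:Fri 2136:Wed✓ 2140:Mon 2144:Sat 2148:Thu 2152:Tue 2156:Sun 2160:Fri 2164:Wed✓ …(6 more)… 2192:Wed✓ 2196:Mon 2204:Wed✓ 2208:Mon 2212:Sat 2216:Thu 2220:Tue 2224:Sun 2228:Fri 2232:Wed✓ 2236:Mon 2240:Sat 2244:Thu
Wednesday: 2136, 2164, 2192, 2204, 2232 → 5.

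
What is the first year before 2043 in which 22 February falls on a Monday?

From one year to the next, a fixed date's weekday advances by 1, or by 2 when a Feb 29 lies between the two dates.
2043: February 22 is Sunday.
2042: Saturday (−1)
2041: Friday (−1)
2040: Wednesday (−2)
2039: Tuesday (−1)
2038: Monday (−1)
22 February falls on a Monday in 2038.

2038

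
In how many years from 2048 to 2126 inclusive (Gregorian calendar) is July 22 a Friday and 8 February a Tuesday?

Check each year's weekday for July 22 and 8 February:
  2048: Wed/Sat  2049: Thu/Mon  2050: Fri/Tue ✓  2051: Sat/Wed  2052: Mon/Thu  2053: Tue/Sat  2054: Wed/Sun  2055: Thu/Mon  2056: Sat/Tue  2057: Sun/Thu  2058: Mon/Fri  2059: Tue/Sat  2060: Thu/Sun  2061: Fri/Tue ✓  …(51 more)…  2113: Sat/Wed  2114: Sun/Thu  2115: Mon/Fri  2116: Wed/Sat  2117: Thu/Mon  2118: Fri/Tue ✓  2119: Sat/Wed  2120: Mon/Thu  2121: Tue/Sat  2122: Wed/Sun  2123: Thu/Mon  2124: Sat/Tue  2125: Sun/Thu  2126: Mon/Fri
Both conditions hold in: 2050, 2061, 2067, 2078, 2089, 2095, 2101, 2107, 2118 — 9.

9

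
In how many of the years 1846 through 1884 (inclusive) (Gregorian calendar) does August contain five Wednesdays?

August has 31 days; it has five Wednesdays when Wednesday falls among the first (month-length − 28) days — i.e. when August 1 is one of Wednesday/Tuesday/Monday.
August 1 by year: 1846:Sat 1847:Sun 1848:Tue✓ 1849:Wed✓ 1850:Thu 1851:Fri 1852:Sun 1853:Mon✓ 1854:Tue✓ 1855:Wed✓ 1856:Fri 1857:Sat 1858:Sun 1859:Mon✓ 1860:Wed✓ …(9 more)… 1870:Mon✓ 1871:Tue✓ 1872:Thu 1873:Fri 1874:Sat 1875:Sun 1876:Tue✓ 1877:Wed✓ 1878:Thu 1879:Fri 1880:Sun 1881:Mon✓ 1882:Tue✓ 1883:Wed✓ 1884:Fri
Years with five Wednesdays: 1848, 1849, 1853, 1854, 1855, 1859, 1860, 1864, 1865, 1866, 1870, 1871, 1876, 1877, 1881, 1882, 1883 → 17.

17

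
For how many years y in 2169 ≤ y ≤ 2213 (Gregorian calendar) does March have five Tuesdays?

March has 31 days; it has five Tuesdays when Tuesday falls among the first (month-length − 28) days — i.e. when March 1 is one of Tuesday/Monday/Sunday.
March 1 by year: 2169:Wed 2170:Thu 2171:Fri 2172:Sun✓ 2173:Mon✓ 2174:Tue✓ 2175:Wed 2176:Fri 2177:Sat 2178:Sun✓ 2179:Mon✓ 2180:Wed 2181:Thu 2182:Fri 2183:Sat …(15 more)… 2199:Fri 2200:Sat 2201:Sun✓ 2202:Mon✓ 2203:Tue✓ 2204:Thu 2205:Fri 2206:Sat 2207:Sun✓ 2208:Tue✓ 2209:Wed 2210:Thu 2211:Fri 2212:Sun✓ 2213:Mon✓
Years with five Tuesdays: 2172, 2173, 2174, 2178, 2179, 2184, 2185, 2189, 2190, 2191, 2195, 2196, 2201, 2202, 2203, 2207, 2208, 2212, 2213 → 19.

19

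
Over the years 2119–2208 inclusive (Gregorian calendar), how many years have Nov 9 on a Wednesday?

13

Track Nov 9's weekday year by year (advancing +1, or +2 across a Feb 29):
  2119: Thu  2120: Sat (+2)  2121: Sun (+1)  2122: Mon (+1)  2123: Tue (+1)
  2124: Thu (+2)  2125: Fri (+1)  2126: Sat (+1)  2127: Sun (+1)  2128: Tue (+2)
  2129: Wed (+1) ✓  2130: Thu (+1)  2131: Fri (+1)  2132: Sun (+2)  … (62 more years) …
  2195: Mon (+1)  2196: Wed (+2) ✓  2197: Thu (+1)  2198: Fri (+1)  2199: Sat (+1)
  2200: Sun (+1)  2201: Mon (+1)  2202: Tue (+1)  2203: Wed (+1) ✓  2204: Fri (+2)
  2205: Sat (+1)  2206: Sun (+1)  2207: Mon (+1)  2208: Wed (+2) ✓
Wednesday years: 2129, 2135, 2140, 2146, 2157, 2163, 2168, 2174, 2185, 2191, 2196, 2203, 2208 — 13 in total.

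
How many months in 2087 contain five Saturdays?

4

A month of length L has five Saturdays iff its first Saturday is on day ≤ L−28 (so day 1–3 in a 31-day month, 1–2 in a 30-day month, day 1 in a leap February).
Checking each month of 2087: Jan starts Wed (31d); Feb starts Sat (28d); Mar starts Sat (31d) ✓; Apr starts Tue (30d); May starts Thu (31d) ✓; Jun starts Sun (30d); Jul starts Tue (31d); Aug starts Fri (31d) ✓; Sep starts Mon (30d); Oct starts Wed (31d); Nov starts Sat (30d) ✓; Dec starts Mon (31d).
Five-Saturday months: March, May, August, November → 4.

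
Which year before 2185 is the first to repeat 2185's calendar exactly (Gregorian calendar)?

Two years share a calendar iff Jan 1 falls on the same weekday and both are leap or both are common. 2185: Jan 1 is Saturday, common year.
2184: Jan 1 Thursday, leap
2183: Jan 1 Wednesday, common
2182: Jan 1 Tuesday, common
2181: Jan 1 Monday, common
2180: Jan 1 Saturday, leap
2179: Jan 1 Friday, common
2178: Jan 1 Thursday, common
2177: Jan 1 Wednesday, common
2176: Jan 1 Monday, leap
2175: Jan 1 Sunday, common
2174: Jan 1 Saturday, common
2174 matches on both conditions.

2174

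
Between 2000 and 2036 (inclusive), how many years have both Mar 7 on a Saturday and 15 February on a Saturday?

1

Check each year's weekday for Mar 7 and 15 February:
  2000: Tue/Tue  2001: Wed/Thu  2002: Thu/Fri  2003: Fri/Sat  2004: Sun/Sun  2005: Mon/Tue  2006: Tue/Wed  2007: Wed/Thu  2008: Fri/Fri  2009: Sat/Sun  2010: Sun/Mon  2011: Mon/Tue  2012: Wed/Wed  2013: Thu/Fri  …(9 more)…  2023: Tue/Wed  2024: Thu/Thu  2025: Fri/Sat  2026: Sat/Sun  2027: Sun/Mon  2028: Tue/Tue  2029: Wed/Thu  2030: Thu/Fri  2031: Fri/Sat  2032: Sun/Sun  2033: Mon/Tue  2034: Tue/Wed  2035: Wed/Thu  2036: Fri/Fri
Both conditions hold in: 2020 — 1.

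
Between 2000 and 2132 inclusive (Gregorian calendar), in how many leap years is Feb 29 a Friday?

Leap years in 2000–2132: 33 of them.
Feb 29 weekday advances by 5 (mod 7) from one leap year to the next four years later (or differs when a century non-leap intervenes).
Leap-day weekdays: 2000:Tue 2004:Sun 2008:Fri✓ 2012:Wed 2016:Mon 2020:Sat 2024:Thu 2028:Tue 2032:Sun 2036:Fri✓ 2040:Wed 2044:Mon 2048:Sat …(7 more)… 2080:Thu 2084:Tue 2088:Sun 2092:Fri✓ 2096:Wed 2104:Fri✓ 2108:Wed 2112:Mon 2116:Sat 2120:Thu 2124:Tue 2128:Sun 2132:Fri✓
Friday: 2008, 2036, 2064, 2092, 2104, 2132 → 6.

6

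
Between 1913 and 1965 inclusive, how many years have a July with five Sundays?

22

July has 31 days; it has five Sundays when Sunday falls among the first (month-length − 28) days — i.e. when July 1 is one of Sunday/Saturday/Friday.
July 1 by year: 1913:Tue 1914:Wed 1915:Thu 1916:Sat✓ 1917:Sun✓ 1918:Mon 1919:Tue 1920:Thu 1921:Fri✓ 1922:Sat✓ 1923:Sun✓ 1924:Tue 1925:Wed 1926:Thu 1927:Fri✓ …(23 more)… 1951:Sun✓ 1952:Tue 1953:Wed 1954:Thu 1955:Fri✓ 1956:Sun✓ 1957:Mon 1958:Tue 1959:Wed 1960:Fri✓ 1961:Sat✓ 1962:Sun✓ 1963:Mon 1964:Wed 1965:Thu
Years with five Sundays: 1916, 1917, 1921, 1922, 1923, 1927, 1928, 1932, 1933, 1934, 1938, 1939, 1944, 1945, 1949, 1950, 1951, 1955, 1956, 1960, 1961, 1962 → 22.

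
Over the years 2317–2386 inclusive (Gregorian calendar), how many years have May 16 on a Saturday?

Track May 16's weekday year by year (advancing +1, or +2 across a Feb 29):
  2317: Wed  2318: Thu (+1)  2319: Fri (+1)  2320: Sun (+2)  2321: Mon (+1)
  2322: Tue (+1)  2323: Wed (+1)  2324: Fri (+2)  2325: Sat (+1) ✓  2326: Sun (+1)
  2327: Mon (+1)  2328: Wed (+2)  2329: Thu (+1)  2330: Fri (+1)  … (42 more years) …
  2373: Wed (+1)  2374: Thu (+1)  2375: Fri (+1)  2376: Sun (+2)  2377: Mon (+1)
  2378: Tue (+1)  2379: Wed (+1)  2380: Fri (+2)  2381: Sat (+1) ✓  2382: Sun (+1)
  2383: Mon (+1)  2384: Wed (+2)  2385: Thu (+1)  2386: Fri (+1)
Saturday years: 2325, 2331, 2336, 2342, 2353, 2359, 2364, 2370, 2381 — 9 in total.

9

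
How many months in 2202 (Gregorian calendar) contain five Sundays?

4

A month of length L has five Sundays iff its first Sunday is on day ≤ L−28 (so day 1–3 in a 31-day month, 1–2 in a 30-day month, day 1 in a leap February).
Checking each month of 2202: Jan starts Fri (31d) ✓; Feb starts Mon (28d); Mar starts Mon (31d); Apr starts Thu (30d); May starts Sat (31d) ✓; Jun starts Tue (30d); Jul starts Thu (31d); Aug starts Sun (31d) ✓; Sep starts Wed (30d); Oct starts Fri (31d) ✓; Nov starts Mon (30d); Dec starts Wed (31d).
Five-Sunday months: January, May, August, October → 4.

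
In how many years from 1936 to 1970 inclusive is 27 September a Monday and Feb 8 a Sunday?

1

Check each year's weekday for 27 September and Feb 8:
  1936: Sun/Sat  1937: Mon/Mon  1938: Tue/Tue  1939: Wed/Wed  1940: Fri/Thu  1941: Sat/Sat  1942: Sun/Sun  1943: Mon/Mon  1944: Wed/Tue  1945: Thu/Thu  1946: Fri/Fri  1947: Sat/Sat  1948: Mon/Sun ✓  1949: Tue/Tue  …(7 more)…  1957: Fri/Fri  1958: Sat/Sat  1959: Sun/Sun  1960: Tue/Mon  1961: Wed/Wed  1962: Thu/Thu  1963: Fri/Fri  1964: Sun/Sat  1965: Mon/Mon  1966: Tue/Tue  1967: Wed/Wed  1968: Fri/Thu  1969: Sat/Sat  1970: Sun/Sun
Both conditions hold in: 1948 — 1.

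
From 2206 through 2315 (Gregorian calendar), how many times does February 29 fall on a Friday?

3

Leap years in 2206–2315: 26 of them.
Feb 29 weekday advances by 5 (mod 7) from one leap year to the next four years later (or differs when a century non-leap intervenes).
Leap-day weekdays: 2208:Mon 2212:Sat 2216:Thu 2220:Tue 2224:Sun 2228:Fri✓ 2232:Wed 2236:Mon 2240:Sat 2244:Thu 2248:Tue 2252:Sun 2256:Fri✓ 2260:Wed 2264:Mon 2268:Sat 2272:Thu 2276:Tue 2280:Sun 2284:Fri✓ 2288:Wed 2292:Mon 2296:Sat 2304:Mon 2308:Sat 2312:Thu
Friday: 2228, 2256, 2284 → 3.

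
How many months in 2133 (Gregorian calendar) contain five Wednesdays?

4

A month of length L has five Wednesdays iff its first Wednesday is on day ≤ L−28 (so day 1–3 in a 31-day month, 1–2 in a 30-day month, day 1 in a leap February).
Checking each month of 2133: Jan starts Thu (31d); Feb starts Sun (28d); Mar starts Sun (31d); Apr starts Wed (30d) ✓; May starts Fri (31d); Jun starts Mon (30d); Jul starts Wed (31d) ✓; Aug starts Sat (31d); Sep starts Tue (30d) ✓; Oct starts Thu (31d); Nov starts Sun (30d); Dec starts Tue (31d) ✓.
Five-Wednesday months: April, July, September, December → 4.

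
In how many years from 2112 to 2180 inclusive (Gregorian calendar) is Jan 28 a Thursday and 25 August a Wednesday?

Check each year's weekday for Jan 28 and 25 August:
  2112: Thu/Thu  2113: Sat/Fri  2114: Sun/Sat  2115: Mon/Sun  2116: Tue/Tue  2117: Thu/Wed ✓  2118: Fri/Thu  2119: Sat/Fri  2120: Sun/Sun  2121: Tue/Mon  2122: Wed/Tue  2123: Thu/Wed ✓  2124: Fri/Fri  2125: Sun/Sat  …(41 more)…  2167: Wed/Tue  2168: Thu/Thu  2169: Sat/Fri  2170: Sun/Sat  2171: Mon/Sun  2172: Tue/Tue  2173: Thu/Wed ✓  2174: Fri/Thu  2175: Sat/Fri  2176: Sun/Sun  2177: Tue/Mon  2178: Wed/Tue  2179: Thu/Wed ✓  2180: Fri/Fri
Both conditions hold in: 2117, 2123, 2134, 2145, 2151, 2162, 2173, 2179 — 8.

8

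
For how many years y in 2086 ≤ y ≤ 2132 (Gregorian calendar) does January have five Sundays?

20

January has 31 days; it has five Sundays when Sunday falls among the first (month-length − 28) days — i.e. when January 1 is one of Sunday/Saturday/Friday.
January 1 by year: 2086:Tue 2087:Wed 2088:Thu 2089:Sat✓ 2090:Sun✓ 2091:Mon 2092:Tue 2093:Thu 2094:Fri✓ 2095:Sat✓ 2096:Sun✓ 2097:Tue 2098:Wed 2099:Thu 2100:Fri✓ …(17 more)… 2118:Sat✓ 2119:Sun✓ 2120:Mon 2121:Wed 2122:Thu 2123:Fri✓ 2124:Sat✓ 2125:Mon 2126:Tue 2127:Wed 2128:Thu 2129:Sat✓ 2130:Sun✓ 2131:Mon 2132:Tue
Years with five Sundays: 2089, 2090, 2094, 2095, 2096, 2100, 2101, 2102, 2106, 2107, 2108, 2112, 2113, 2117, 2118, 2119, 2123, 2124, 2129, 2130 → 20.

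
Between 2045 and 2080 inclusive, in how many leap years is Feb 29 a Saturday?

2

Leap years in 2045–2080: 9 of them.
Feb 29 weekday advances by 5 (mod 7) from one leap year to the next four years later (or differs when a century non-leap intervenes).
Leap-day weekdays: 2048:Sat✓ 2052:Thu 2056:Tue 2060:Sun 2064:Fri 2068:Wed 2072:Mon 2076:Sat✓ 2080:Thu
Saturday: 2048, 2076 → 2.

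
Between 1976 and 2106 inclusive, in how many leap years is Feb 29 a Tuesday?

Leap years in 1976–2106: 32 of them.
Feb 29 weekday advances by 5 (mod 7) from one leap year to the next four years later (or differs when a century non-leap intervenes).
Leap-day weekdays: 1976:Sun 1980:Fri 1984:Wed 1988:Mon 1992:Sat 1996:Thu 2000:Tue✓ 2004:Sun 2008:Fri 2012:Wed 2016:Mon 2020:Sat 2024:Thu …(6 more)… 2052:Thu 2056:Tue✓ 2060:Sun 2064:Fri 2068:Wed 2072:Mon 2076:Sat 2080:Thu 2084:Tue✓ 2088:Sun 2092:Fri 2096:Wed 2104:Fri
Tuesday: 2000, 2028, 2056, 2084 → 4.

4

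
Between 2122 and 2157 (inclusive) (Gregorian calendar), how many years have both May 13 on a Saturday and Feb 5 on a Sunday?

3

Check each year's weekday for May 13 and Feb 5:
  2122: Wed/Thu  2123: Thu/Fri  2124: Sat/Sat  2125: Sun/Mon  2126: Mon/Tue  2127: Tue/Wed  2128: Thu/Thu  2129: Fri/Sat  2130: Sat/Sun ✓  2131: Sun/Mon  2132: Tue/Tue  2133: Wed/Thu  2134: Thu/Fri  2135: Fri/Sat  …(8 more)…  2144: Wed/Wed  2145: Thu/Fri  2146: Fri/Sat  2147: Sat/Sun ✓  2148: Mon/Mon  2149: Tue/Wed  2150: Wed/Thu  2151: Thu/Fri  2152: Sat/Sat  2153: Sun/Mon  2154: Mon/Tue  2155: Tue/Wed  2156: Thu/Thu  2157: Fri/Sat
Both conditions hold in: 2130, 2141, 2147 — 3.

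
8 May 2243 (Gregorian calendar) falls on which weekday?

January 1, 2243 is a Sunday.
May 8 is day 128 of the year, i.e. 127 days after Jan 1.
127 mod 7 = 1, so advance 1 weekday from Sunday: Monday.

Monday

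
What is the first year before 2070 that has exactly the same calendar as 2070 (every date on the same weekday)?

Two years share a calendar iff Jan 1 falls on the same weekday and both are leap or both are common. 2070: Jan 1 is Wednesday, common year.
2069: Jan 1 Tuesday, common
2068: Jan 1 Sunday, leap
2067: Jan 1 Saturday, common
2066: Jan 1 Friday, common
2065: Jan 1 Thursday, common
2064: Jan 1 Tuesday, leap
2063: Jan 1 Monday, common
2062: Jan 1 Sunday, common
2061: Jan 1 Saturday, common
2060: Jan 1 Thursday, leap
2059: Jan 1 Wednesday, common
2059 matches on both conditions.

2059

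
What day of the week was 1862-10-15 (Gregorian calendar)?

January 1, 1862 is a Wednesday.
October 15 is day 288 of the year, i.e. 287 days after Jan 1.
287 mod 7 = 0, so advance 0 weekdays from Wednesday: Wednesday.

Wednesday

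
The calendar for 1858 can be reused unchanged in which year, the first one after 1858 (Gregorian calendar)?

1869

Two years share a calendar iff Jan 1 falls on the same weekday and both are leap or both are common. 1858: Jan 1 is Friday, common year.
1859: Jan 1 Saturday, common
1860: Jan 1 Sunday, leap
1861: Jan 1 Tuesday, common
1862: Jan 1 Wednesday, common
1863: Jan 1 Thursday, common
1864: Jan 1 Friday, leap
1865: Jan 1 Sunday, common
1866: Jan 1 Monday, common
1867: Jan 1 Tuesday, common
1868: Jan 1 Wednesday, leap
1869: Jan 1 Friday, common
1869 matches on both conditions.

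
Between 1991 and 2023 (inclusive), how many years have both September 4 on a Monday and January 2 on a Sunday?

1

Check each year's weekday for September 4 and January 2:
  1991: Wed/Wed  1992: Fri/Thu  1993: Sat/Sat  1994: Sun/Sun  1995: Mon/Mon  1996: Wed/Tue  1997: Thu/Thu  1998: Fri/Fri  1999: Sat/Sat  2000: Mon/Sun ✓  2001: Tue/Tue  2002: Wed/Wed  2003: Thu/Thu  2004: Sat/Fri  …(5 more)…  2010: Sat/Sat  2011: Sun/Sun  2012: Tue/Mon  2013: Wed/Wed  2014: Thu/Thu  2015: Fri/Fri  2016: Sun/Sat  2017: Mon/Mon  2018: Tue/Tue  2019: Wed/Wed  2020: Fri/Thu  2021: Sat/Sat  2022: Sun/Sun  2023: Mon/Mon
Both conditions hold in: 2000 — 1.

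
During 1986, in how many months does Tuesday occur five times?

A month of length L has five Tuesdays iff its first Tuesday is on day ≤ L−28 (so day 1–3 in a 31-day month, 1–2 in a 30-day month, day 1 in a leap February).
Checking each month of 1986: Jan starts Wed (31d); Feb starts Sat (28d); Mar starts Sat (31d); Apr starts Tue (30d) ✓; May starts Thu (31d); Jun starts Sun (30d); Jul starts Tue (31d) ✓; Aug starts Fri (31d); Sep starts Mon (30d) ✓; Oct starts Wed (31d); Nov starts Sat (30d); Dec starts Mon (31d) ✓.
Five-Tuesday months: April, July, September, December → 4.

4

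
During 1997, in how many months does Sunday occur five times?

4

A month of length L has five Sundays iff its first Sunday is on day ≤ L−28 (so day 1–3 in a 31-day month, 1–2 in a 30-day month, day 1 in a leap February).
Checking each month of 1997: Jan starts Wed (31d); Feb starts Sat (28d); Mar starts Sat (31d) ✓; Apr starts Tue (30d); May starts Thu (31d); Jun starts Sun (30d) ✓; Jul starts Tue (31d); Aug starts Fri (31d) ✓; Sep starts Mon (30d); Oct starts Wed (31d); Nov starts Sat (30d) ✓; Dec starts Mon (31d).
Five-Sunday months: March, June, August, November → 4.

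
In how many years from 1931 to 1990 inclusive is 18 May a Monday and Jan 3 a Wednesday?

Check each year's weekday for 18 May and Jan 3:
  1931: Mon/Sat  1932: Wed/Sun  1933: Thu/Tue  1934: Fri/Wed  1935: Sat/Thu  1936: Mon/Fri  1937: Tue/Sun  1938: Wed/Mon  1939: Thu/Tue  1940: Sat/Wed  1941: Sun/Fri  1942: Mon/Sat  1943: Tue/Sun  1944: Thu/Mon  …(32 more)…  1977: Wed/Mon  1978: Thu/Tue  1979: Fri/Wed  1980: Sun/Thu  1981: Mon/Sat  1982: Tue/Sun  1983: Wed/Mon  1984: Fri/Tue  1985: Sat/Thu  1986: Sun/Fri  1987: Mon/Sat  1988: Wed/Sun  1989: Thu/Tue  1990: Fri/Wed
Both conditions hold in: no year — 0.

0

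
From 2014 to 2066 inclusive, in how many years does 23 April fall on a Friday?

8

Track 23 April's weekday year by year (advancing +1, or +2 across a Feb 29):
  2014: Wed  2015: Thu (+1)  2016: Sat (+2)  2017: Sun (+1)  2018: Mon (+1)
  2019: Tue (+1)  2020: Thu (+2)  2021: Fri (+1) ✓  2022: Sat (+1)  2023: Sun (+1)
  2024: Tue (+2)  2025: Wed (+1)  2026: Thu (+1)  2027: Fri (+1) ✓  … (25 more years) …
  2053: Wed (+1)  2054: Thu (+1)  2055: Fri (+1) ✓  2056: Sun (+2)  2057: Mon (+1)
  2058: Tue (+1)  2059: Wed (+1)  2060: Fri (+2) ✓  2061: Sat (+1)  2062: Sun (+1)
  2063: Mon (+1)  2064: Wed (+2)  2065: Thu (+1)  2066: Fri (+1) ✓
Friday years: 2021, 2027, 2032, 2038, 2049, 2055, 2060, 2066 — 8 in total.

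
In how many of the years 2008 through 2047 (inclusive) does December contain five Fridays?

16

December has 31 days; it has five Fridays when Friday falls among the first (month-length − 28) days — i.e. when December 1 is one of Friday/Thursday/Wednesday.
December 1 by year: 2008:Mon 2009:Tue 2010:Wed✓ 2011:Thu✓ 2012:Sat 2013:Sun 2014:Mon 2015:Tue 2016:Thu✓ 2017:Fri✓ 2018:Sat 2019:Sun 2020:Tue 2021:Wed✓ 2022:Thu✓ …(10 more)… 2033:Thu✓ 2034:Fri✓ 2035:Sat 2036:Mon 2037:Tue 2038:Wed✓ 2039:Thu✓ 2040:Sat 2041:Sun 2042:Mon 2043:Tue 2044:Thu✓ 2045:Fri✓ 2046:Sat 2047:Sun
Years with five Fridays: 2010, 2011, 2016, 2017, 2021, 2022, 2023, 2027, 2028, 2032, 2033, 2034, 2038, 2039, 2044, 2045 → 16.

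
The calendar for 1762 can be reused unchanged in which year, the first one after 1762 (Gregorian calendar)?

1773

Two years share a calendar iff Jan 1 falls on the same weekday and both are leap or both are common. 1762: Jan 1 is Friday, common year.
1763: Jan 1 Saturday, common
1764: Jan 1 Sunday, leap
1765: Jan 1 Tuesday, common
1766: Jan 1 Wednesday, common
1767: Jan 1 Thursday, common
1768: Jan 1 Friday, leap
1769: Jan 1 Sunday, common
1770: Jan 1 Monday, common
1771: Jan 1 Tuesday, common
1772: Jan 1 Wednesday, leap
1773: Jan 1 Friday, common
1773 matches on both conditions.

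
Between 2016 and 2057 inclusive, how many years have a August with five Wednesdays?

19

August has 31 days; it has five Wednesdays when Wednesday falls among the first (month-length − 28) days — i.e. when August 1 is one of Wednesday/Tuesday/Monday.
August 1 by year: 2016:Mon✓ 2017:Tue✓ 2018:Wed✓ 2019:Thu 2020:Sat 2021:Sun 2022:Mon✓ 2023:Tue✓ 2024:Thu 2025:Fri 2026:Sat 2027:Sun 2028:Tue✓ 2029:Wed✓ 2030:Thu …(12 more)… 2043:Sat 2044:Mon✓ 2045:Tue✓ 2046:Wed✓ 2047:Thu 2048:Sat 2049:Sun 2050:Mon✓ 2051:Tue✓ 2052:Thu 2053:Fri 2054:Sat 2055:Sun 2056:Tue✓ 2057:Wed✓
Years with five Wednesdays: 2016, 2017, 2018, 2022, 2023, 2028, 2029, 2033, 2034, 2035, 2039, 2040, 2044, 2045, 2046, 2050, 2051, 2056, 2057 → 19.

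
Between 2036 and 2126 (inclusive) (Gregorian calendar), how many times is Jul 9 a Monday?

13

Track Jul 9's weekday year by year (advancing +1, or +2 across a Feb 29):
  2036: Wed  2037: Thu (+1)  2038: Fri (+1)  2039: Sat (+1)  2040: Mon (+2) ✓
  2041: Tue (+1)  2042: Wed (+1)  2043: Thu (+1)  2044: Sat (+2)  2045: Sun (+1)
  2046: Mon (+1) ✓  2047: Tue (+1)  2048: Thu (+2)  2049: Fri (+1)  … (63 more years) …
  2113: Sun (+1)  2114: Mon (+1) ✓  2115: Tue (+1)  2116: Thu (+2)  2117: Fri (+1)
  2118: Sat (+1)  2119: Sun (+1)  2120: Tue (+2)  2121: Wed (+1)  2122: Thu (+1)
  2123: Fri (+1)  2124: Sun (+2)  2125: Mon (+1) ✓  2126: Tue (+1)
Monday years: 2040, 2046, 2057, 2063, 2068, 2074, 2085, 2091, 2096, 2103, 2108, 2114, 2125 — 13 in total.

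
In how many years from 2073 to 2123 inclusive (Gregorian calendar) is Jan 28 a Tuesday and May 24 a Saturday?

Check each year's weekday for Jan 28 and May 24:
  2073: Sat/Wed  2074: Sun/Thu  2075: Mon/Fri  2076: Tue/Sun  2077: Thu/Mon  2078: Fri/Tue  2079: Sat/Wed  2080: Sun/Fri  2081: Tue/Sat ✓  2082: Wed/Sun  2083: Thu/Mon  2084: Fri/Wed  2085: Sun/Thu  2086: Mon/Fri  …(23 more)…  2110: Tue/Sat ✓  2111: Wed/Sun  2112: Thu/Tue  2113: Sat/Wed  2114: Sun/Thu  2115: Mon/Fri  2116: Tue/Sun  2117: Thu/Mon  2118: Fri/Tue  2119: Sat/Wed  2120: Sun/Fri  2121: Tue/Sat ✓  2122: Wed/Sun  2123: Thu/Mon
Both conditions hold in: 2081, 2087, 2098, 2110, 2121 — 5.

5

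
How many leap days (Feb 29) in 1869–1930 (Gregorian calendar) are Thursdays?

2

Leap years in 1869–1930: 14 of them.
Feb 29 weekday advances by 5 (mod 7) from one leap year to the next four years later (or differs when a century non-leap intervenes).
Leap-day weekdays: 1872:Thu✓ 1876:Tue 1880:Sun 1884:Fri 1888:Wed 1892:Mon 1896:Sat 1904:Mon 1908:Sat 1912:Thu✓ 1916:Tue 1920:Sun 1924:Fri 1928:Wed
Thursday: 1872, 1912 → 2.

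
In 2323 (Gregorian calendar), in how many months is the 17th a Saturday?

Check the 17th of each month of 2323: Jan 17: Wed, Feb 17: Sat, Mar 17: Sat, Apr 17: Tue, May 17: Thu, Jun 17: Sun, Jul 17: Tue, Aug 17: Fri, Sep 17: Mon, Oct 17: Wed, Nov 17: Sat, Dec 17: Mon.
Saturday occurs in February, March, November — 3 months.

3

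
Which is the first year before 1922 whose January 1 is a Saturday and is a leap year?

1916

Jan 1 advances by 2 weekdays after a leap year and by 1 after a common year.
1922: Jan 1 is Sunday.
1921: Saturday
1920: Thursday (leap)
1919: Wednesday
1918: Tuesday
1917: Monday
1916: Saturday (leap)
1916 begins on a Saturday and is a leap year.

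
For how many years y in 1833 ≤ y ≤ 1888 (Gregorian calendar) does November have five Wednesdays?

November has 30 days; it has five Wednesdays when Wednesday falls among the first (month-length − 28) days — i.e. when November 1 is one of Wednesday/Tuesday.
November 1 by year: 1833:Fri 1834:Sat 1835:Sun 1836:Tue✓ 1837:Wed✓ 1838:Thu 1839:Fri 1840:Sun 1841:Mon 1842:Tue✓ 1843:Wed✓ 1844:Fri 1845:Sat 1846:Sun 1847:Mon …(26 more)… 1874:Sun 1875:Mon 1876:Wed✓ 1877:Thu 1878:Fri 1879:Sat 1880:Mon 1881:Tue✓ 1882:Wed✓ 1883:Thu 1884:Sat 1885:Sun 1886:Mon 1887:Tue✓ 1888:Thu
Years with five Wednesdays: 1836, 1837, 1842, 1843, 1848, 1853, 1854, 1859, 1864, 1865, 1870, 1871, 1876, 1881, 1882, 1887 → 16.

16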